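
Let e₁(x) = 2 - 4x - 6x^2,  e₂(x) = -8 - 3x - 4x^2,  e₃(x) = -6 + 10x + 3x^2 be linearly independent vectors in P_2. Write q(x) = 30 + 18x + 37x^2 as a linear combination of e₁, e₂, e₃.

q = -4e₁ - 4e₂ - e₃

Take coordinate vectors relative to {1, x, x^2}.
Write q = c₁e₁ + … + c₃e₃ and equate components.
Row-reducing the augmented matrix gives the unique coefficients (c₁, c₂, c₃) = (-4, -4, -1).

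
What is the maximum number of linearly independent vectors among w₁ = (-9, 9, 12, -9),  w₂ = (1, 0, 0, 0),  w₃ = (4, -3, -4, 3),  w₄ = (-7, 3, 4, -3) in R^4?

2

Form the matrix with w₁, w₂, w₃, w₄ as columns and reduce.
Reduction leaves 2 leading entries, giving rank 2.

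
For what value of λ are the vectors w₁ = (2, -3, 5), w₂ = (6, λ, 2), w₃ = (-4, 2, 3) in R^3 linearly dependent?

λ = -5

Place the vectors as rows of a 3×3 matrix; dependence ⇔ determinant zero.
The determinant works out to 26*λ + 130.
Solving 26*λ + 130 = 0 yields λ = -5.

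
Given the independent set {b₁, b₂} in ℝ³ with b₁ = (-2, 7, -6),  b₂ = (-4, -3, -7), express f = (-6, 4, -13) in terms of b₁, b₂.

f = b₁ + b₂

Set up the augmented matrix [b₁ | b₂ | f] and row-reduce.
Back-substitution yields (α₁, α₂) = (1, 1).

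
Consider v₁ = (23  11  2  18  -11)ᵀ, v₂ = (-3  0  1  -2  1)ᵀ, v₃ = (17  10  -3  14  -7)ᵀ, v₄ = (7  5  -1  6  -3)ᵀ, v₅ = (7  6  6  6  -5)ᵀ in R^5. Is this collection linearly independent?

Place the vectors as rows of a 5×5 matrix and reduce to echelon form.
The reduction yields 3 nonzero rows, so the rank is 3.
Since rank 3 < 5, the set is linearly dependent.
Indeed v₂ + v₃ - 2v₄ = 0.

linearly dependent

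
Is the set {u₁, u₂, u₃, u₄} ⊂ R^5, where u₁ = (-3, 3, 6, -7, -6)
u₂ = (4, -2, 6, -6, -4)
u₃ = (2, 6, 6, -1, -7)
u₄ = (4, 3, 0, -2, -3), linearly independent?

Place the vectors as rows of a 4×5 matrix and reduce to echelon form.
The reduction yields 4 nonzero rows, so the rank is 4.
Since rank = 4 (the number of vectors), the set is linearly independent.

linearly independent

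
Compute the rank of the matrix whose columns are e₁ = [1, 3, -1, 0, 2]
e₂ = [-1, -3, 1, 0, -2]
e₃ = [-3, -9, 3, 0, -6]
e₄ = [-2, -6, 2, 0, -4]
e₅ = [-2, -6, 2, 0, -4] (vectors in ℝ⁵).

1

Row-reduce the 5×5 matrix with these as rows.
Reduction leaves 1 leading entry, giving rank 1.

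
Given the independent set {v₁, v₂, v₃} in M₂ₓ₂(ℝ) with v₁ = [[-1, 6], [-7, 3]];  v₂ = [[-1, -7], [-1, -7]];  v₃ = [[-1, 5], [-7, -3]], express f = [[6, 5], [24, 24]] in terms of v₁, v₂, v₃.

f = -v₁ - 3v₂ - 2v₃

Work in coordinates with respect to the standard basis {E₁₁, E₁₂, E₂₁, E₂₂}.
Since v₁, v₂, v₃ are independent, the coefficients expressing f are uniquely determined by a linear system.
The system has the unique solution (c₁, c₂, c₃) = (-1, -3, -2).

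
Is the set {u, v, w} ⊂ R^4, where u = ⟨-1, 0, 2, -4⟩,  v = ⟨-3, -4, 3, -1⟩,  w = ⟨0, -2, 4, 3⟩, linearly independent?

linearly independent

Row-reduce the matrix whose columns are u, v, w.
The reduction yields 3 nonzero rows, so the rank is 3.
Since rank = 3 (the number of vectors), the set is linearly independent.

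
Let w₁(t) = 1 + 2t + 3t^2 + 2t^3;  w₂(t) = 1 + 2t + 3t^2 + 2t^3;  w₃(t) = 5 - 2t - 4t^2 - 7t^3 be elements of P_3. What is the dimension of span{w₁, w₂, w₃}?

2

Pass to coordinate vectors with respect to the basis {1, t, …, t^3}.
Apply Gaussian elimination to the matrix whose rows are w₁, w₂, w₃.
Exactly 2 pivots survive; hence the rank is 2.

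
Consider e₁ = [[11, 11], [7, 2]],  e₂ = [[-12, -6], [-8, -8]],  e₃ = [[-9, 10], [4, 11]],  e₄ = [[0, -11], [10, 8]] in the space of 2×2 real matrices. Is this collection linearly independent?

Take coordinates with respect to the standard basis {E₁₁, E₁₂, E₂₁, E₂₂}.
The matrix [e₁|e₂|e₃|e₄] has determinant -21048.
A nonzero determinant means the columns are linearly independent.

linearly independent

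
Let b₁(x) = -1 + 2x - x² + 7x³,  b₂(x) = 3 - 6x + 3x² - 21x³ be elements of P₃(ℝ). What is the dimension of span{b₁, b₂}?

dim = 1

Pass to coordinate vectors with respect to the basis {1, x, …, x³}.
Put the 4×2 matrix [b₁|b₂] into echelon form.
There is 1 pivot column, so rank = 1.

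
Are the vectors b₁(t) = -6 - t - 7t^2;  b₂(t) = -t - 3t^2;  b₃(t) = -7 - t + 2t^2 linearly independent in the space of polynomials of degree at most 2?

Take coordinates with respect to the standard basis {1, t, t^2}.
Row-reduce the matrix whose columns are b₁, b₂, b₃.
The reduction yields 3 nonzero rows, so the rank is 3.
Since rank = 3 (the number of vectors), the set is linearly independent.

linearly independent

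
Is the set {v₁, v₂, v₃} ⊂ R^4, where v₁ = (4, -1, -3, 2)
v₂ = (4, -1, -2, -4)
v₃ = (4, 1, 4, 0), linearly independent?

linearly independent

Place the vectors as rows of a 3×4 matrix and reduce to echelon form.
The reduction yields 3 nonzero rows, so the rank is 3.
Since rank = 3 (the number of vectors), the set is linearly independent.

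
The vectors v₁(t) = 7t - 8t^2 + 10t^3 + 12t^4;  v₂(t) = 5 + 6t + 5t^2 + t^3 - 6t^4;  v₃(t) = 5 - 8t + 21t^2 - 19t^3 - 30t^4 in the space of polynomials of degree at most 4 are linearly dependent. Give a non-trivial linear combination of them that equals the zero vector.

2v₁ - v₂ + v₃ = 0

Write each element as a vector in ℝ⁵ using {1, t, …, t^4}.
Solve the homogeneous system with v₁, v₂, v₃ as columns by row-reducing the coefficient matrix.
The free variable yields coefficients (2, -1, 1) (any nonzero multiple also works).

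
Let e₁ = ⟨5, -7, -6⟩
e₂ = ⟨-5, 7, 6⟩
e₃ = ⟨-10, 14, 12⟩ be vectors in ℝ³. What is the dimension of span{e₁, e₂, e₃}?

Apply Gaussian elimination to the matrix whose rows are e₁, e₂, e₃.
Exactly 1 pivot survives; hence the rank is 1.

1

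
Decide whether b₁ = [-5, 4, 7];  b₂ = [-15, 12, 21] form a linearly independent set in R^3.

linearly dependent

Row-reduce the matrix whose columns are b₁, b₂.
The reduction yields 1 nonzero row, so the rank is 1.
Since rank 1 < 2, the set is linearly dependent.
Indeed 3b₁ - b₂ = 0.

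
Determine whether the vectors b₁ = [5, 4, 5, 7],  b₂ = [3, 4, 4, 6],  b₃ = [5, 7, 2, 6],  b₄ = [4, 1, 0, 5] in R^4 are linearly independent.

Form the 4×4 matrix with these as columns; its determinant is -165.
A nonzero determinant means the columns are linearly independent.

linearly independent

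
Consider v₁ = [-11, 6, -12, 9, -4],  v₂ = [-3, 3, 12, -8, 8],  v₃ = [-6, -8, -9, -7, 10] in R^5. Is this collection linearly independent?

linearly independent

Place the vectors as rows of a 3×5 matrix and reduce to echelon form.
The reduction yields 3 nonzero rows, so the rank is 3.
Since rank = 3 (the number of vectors), the set is linearly independent.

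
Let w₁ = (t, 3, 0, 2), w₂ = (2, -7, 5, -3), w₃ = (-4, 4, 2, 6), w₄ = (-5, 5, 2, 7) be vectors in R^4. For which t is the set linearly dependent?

The vectors are dependent exactly when the determinant of the matrix with rows w₁, w₂, w₃, w₄ vanishes.
Expanding, det = 2*t + 16.
Setting this to zero gives t = -8.

t = -8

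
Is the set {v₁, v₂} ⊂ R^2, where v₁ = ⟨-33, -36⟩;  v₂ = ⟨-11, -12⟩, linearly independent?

One vector is a scalar multiple of another, so the set is dependent.

linearly dependent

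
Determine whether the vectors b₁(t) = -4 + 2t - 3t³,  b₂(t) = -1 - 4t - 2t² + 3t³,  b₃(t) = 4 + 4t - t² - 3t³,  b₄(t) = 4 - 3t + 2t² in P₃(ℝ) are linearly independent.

linearly independent

Write each element as a coordinate vector in ℝ⁴ using {1, t, …, t³}.
Form the 4×4 matrix with these as columns; its determinant is 297.
A nonzero determinant means the columns are linearly independent.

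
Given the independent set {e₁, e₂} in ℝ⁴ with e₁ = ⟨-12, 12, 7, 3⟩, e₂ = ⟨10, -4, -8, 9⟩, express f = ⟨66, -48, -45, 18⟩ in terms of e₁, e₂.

Solve the system with e₁, e₂ as columns and f as the right-hand side.
Row-reducing the augmented matrix gives the unique coefficients (α₁, α₂) = (-3, 3).

f = -3e₁ + 3e₂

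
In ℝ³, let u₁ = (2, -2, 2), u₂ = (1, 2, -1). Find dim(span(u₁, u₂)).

dim = 2

Put the 3×2 matrix [u₁|u₂] into echelon form.
The echelon form has 2 nonzero rows, so the rank is 2.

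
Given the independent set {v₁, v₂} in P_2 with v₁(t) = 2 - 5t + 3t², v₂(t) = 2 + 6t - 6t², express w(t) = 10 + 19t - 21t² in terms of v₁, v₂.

w = v₁ + 4v₂

Identify each element with its coordinate vector in ℝ³ via {1, t, t²}.
Solve the system with v₁, v₂ as columns and w as the right-hand side.
Row-reducing the augmented matrix gives the unique coefficients (c₁, c₂) = (1, 4).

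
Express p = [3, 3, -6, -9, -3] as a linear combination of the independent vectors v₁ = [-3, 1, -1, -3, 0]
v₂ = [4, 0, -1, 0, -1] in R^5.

p = 3v₁ + 3v₂

Set up the augmented matrix [v₁ | v₂ | p] and row-reduce.
The system has the unique solution (α₁, α₂) = (3, 3).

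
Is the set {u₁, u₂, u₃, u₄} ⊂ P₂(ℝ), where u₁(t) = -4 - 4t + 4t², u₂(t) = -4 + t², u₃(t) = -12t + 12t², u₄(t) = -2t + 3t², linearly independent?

Write each element as a coordinate vector in ℝ³ using {1, t, t²}.
There are 4 vectors in a 3-dimensional space, so they cannot be linearly independent.

linearly dependent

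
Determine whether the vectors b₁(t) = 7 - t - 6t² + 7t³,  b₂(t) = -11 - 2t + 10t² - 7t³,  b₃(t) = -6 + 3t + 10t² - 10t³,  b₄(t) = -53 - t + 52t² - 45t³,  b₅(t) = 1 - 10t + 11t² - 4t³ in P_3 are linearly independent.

linearly dependent

Write each element as a coordinate vector in ℝ⁴ using {1, t, …, t³}.
There are 5 vectors in a 4-dimensional space, so they cannot be linearly independent.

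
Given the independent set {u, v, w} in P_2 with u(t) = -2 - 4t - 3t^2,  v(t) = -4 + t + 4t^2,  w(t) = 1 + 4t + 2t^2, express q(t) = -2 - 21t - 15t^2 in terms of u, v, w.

Identify each element with its coordinate vector in ℝ³ via {1, t, t^2}.
Since u, v, w are independent, the coefficients expressing q are uniquely determined by a linear system.
Row-reducing the augmented matrix gives the unique coefficients (c₁, c₂, c₃) = (1, -1, -4).

q = u - v - 4w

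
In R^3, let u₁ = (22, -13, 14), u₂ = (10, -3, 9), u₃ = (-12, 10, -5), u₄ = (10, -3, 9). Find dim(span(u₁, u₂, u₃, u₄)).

dim = 2

Form the matrix with u₁, u₂, u₃, u₄ as columns and reduce.
There are 2 pivot columns, so rank = 2.
(With 4 elements in a 3-dimensional space the rank is at most 3.)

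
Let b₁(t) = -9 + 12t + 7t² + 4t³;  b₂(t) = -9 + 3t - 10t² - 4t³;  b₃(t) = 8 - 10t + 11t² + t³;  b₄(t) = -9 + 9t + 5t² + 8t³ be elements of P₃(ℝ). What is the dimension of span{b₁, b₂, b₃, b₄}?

Represent each element by its coordinate vector in ℝ⁴.
Form the matrix with b₁, b₂, b₃, b₄ as columns and reduce.
Reduction leaves 4 leading entries, giving rank 4.

dim = 4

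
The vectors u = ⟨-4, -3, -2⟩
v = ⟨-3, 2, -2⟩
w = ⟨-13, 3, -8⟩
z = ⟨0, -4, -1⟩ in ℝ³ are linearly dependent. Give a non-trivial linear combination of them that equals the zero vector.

u + 3v - w = 0

Set up α₁u + … + α₄z = 0 and solve the homogeneous system.
One solution (up to scaling) is (1, 3, -1, 0).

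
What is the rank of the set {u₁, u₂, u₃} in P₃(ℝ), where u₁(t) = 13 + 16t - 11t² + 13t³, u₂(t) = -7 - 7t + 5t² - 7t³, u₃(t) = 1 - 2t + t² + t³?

Use coordinates relative to {1, t, …, t³}.
Form the matrix with u₁, u₂, u₃ as columns and reduce.
Exactly 2 pivots survive; hence the rank is 2.

2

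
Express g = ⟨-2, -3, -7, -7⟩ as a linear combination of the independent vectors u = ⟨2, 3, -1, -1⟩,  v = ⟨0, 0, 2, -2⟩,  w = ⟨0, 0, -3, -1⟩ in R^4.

Write g = c₁u + … + c₃w and equate components.
The system has the unique solution (c₁, c₂, c₃) = (-1, 2, 4).

g = -u + 2v + 4w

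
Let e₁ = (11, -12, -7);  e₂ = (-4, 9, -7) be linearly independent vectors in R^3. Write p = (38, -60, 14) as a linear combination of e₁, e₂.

p = 2e₁ - 4e₂

Solve the system with e₁, e₂ as columns and p as the right-hand side.
Back-substitution yields (c₁, c₂) = (2, -4).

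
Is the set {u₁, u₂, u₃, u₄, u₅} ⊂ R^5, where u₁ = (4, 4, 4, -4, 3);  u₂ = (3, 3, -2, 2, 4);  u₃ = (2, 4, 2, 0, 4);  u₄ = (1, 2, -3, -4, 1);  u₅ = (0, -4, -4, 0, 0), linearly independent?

The matrix [u₁|u₂|u₃|u₄|u₅] has determinant -1152.
A nonzero determinant means the columns are linearly independent.

linearly independent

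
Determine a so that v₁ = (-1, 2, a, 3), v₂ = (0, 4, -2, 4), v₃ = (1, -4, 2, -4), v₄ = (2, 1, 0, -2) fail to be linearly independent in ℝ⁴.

The vectors are dependent exactly when the determinant of the matrix with rows v₁, v₂, v₃, v₄ vanishes.
The determinant works out to 12*a + 14.
Setting this to zero gives a = -7/6.

a = -7/6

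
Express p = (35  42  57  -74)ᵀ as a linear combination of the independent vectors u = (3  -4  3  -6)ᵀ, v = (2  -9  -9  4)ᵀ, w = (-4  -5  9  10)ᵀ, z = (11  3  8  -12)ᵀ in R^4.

Write p = c₁u + … + c₄z and equate components.
Back-substitution yields (c₁, …, c₄) = (2, -4, -1, 3).

p = 2u - 4v - w + 3z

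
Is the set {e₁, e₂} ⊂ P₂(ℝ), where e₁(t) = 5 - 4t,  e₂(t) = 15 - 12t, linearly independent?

Take coordinates with respect to the standard basis {1, t, t²}.
Row-reduce the matrix whose columns are e₁, e₂.
The reduction yields 1 nonzero row, so the rank is 1.
Since rank 1 < 2, the set is linearly dependent.
Indeed 3e₁ - e₂ = 0.

linearly dependent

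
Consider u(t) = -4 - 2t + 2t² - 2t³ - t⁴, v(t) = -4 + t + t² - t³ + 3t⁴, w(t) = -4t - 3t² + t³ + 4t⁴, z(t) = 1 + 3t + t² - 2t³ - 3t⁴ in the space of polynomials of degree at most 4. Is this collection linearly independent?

Write each element as a coordinate vector in ℝ⁵ using {1, t, …, t⁴}.
Row-reduce the matrix whose columns are u, v, w, z.
The reduction yields 4 nonzero rows, so the rank is 4.
Since rank = 4 (the number of vectors), the set is linearly independent.

linearly independent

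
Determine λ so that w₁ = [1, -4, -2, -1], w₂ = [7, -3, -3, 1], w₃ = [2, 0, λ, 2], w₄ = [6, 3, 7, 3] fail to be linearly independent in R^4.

The set is linearly dependent precisely when det[w₁; w₂; w₃; w₄] = 0.
Cofactor expansion gives det = 9*λ - 252.
This vanishes exactly when λ = 28.

λ = 28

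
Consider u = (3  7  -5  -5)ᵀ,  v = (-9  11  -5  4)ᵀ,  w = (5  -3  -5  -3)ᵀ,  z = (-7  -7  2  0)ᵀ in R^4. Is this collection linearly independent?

linearly independent

The matrix [u|v|w|z] has determinant 4844.
A nonzero determinant means the columns are linearly independent.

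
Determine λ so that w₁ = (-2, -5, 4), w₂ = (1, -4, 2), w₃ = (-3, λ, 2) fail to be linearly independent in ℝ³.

λ = -1

Dependence holds iff the 3×3 matrix [w₁ w₂ w₃] is singular.
Cofactor expansion gives det = 8*λ + 8.
Setting this to zero gives λ = -1.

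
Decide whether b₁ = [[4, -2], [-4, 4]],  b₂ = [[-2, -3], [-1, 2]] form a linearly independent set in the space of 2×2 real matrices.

Take coordinates with respect to the standard basis {E₁₁, E₁₂, E₂₁, E₂₂}.
Place the vectors as rows of a 2×4 matrix and reduce to echelon form.
The reduction yields 2 nonzero rows, so the rank is 2.
Since rank = 2 (the number of vectors), the set is linearly independent.

linearly independent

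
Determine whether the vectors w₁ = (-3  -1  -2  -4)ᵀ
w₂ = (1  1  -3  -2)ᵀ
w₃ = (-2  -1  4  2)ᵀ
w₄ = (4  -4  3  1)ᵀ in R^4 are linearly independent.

linearly independent

Place the vectors as rows of a 4×4 matrix and reduce to echelon form.
The reduction yields 4 nonzero rows, so the rank is 4.
Since rank = 4 (the number of vectors), the set is linearly independent.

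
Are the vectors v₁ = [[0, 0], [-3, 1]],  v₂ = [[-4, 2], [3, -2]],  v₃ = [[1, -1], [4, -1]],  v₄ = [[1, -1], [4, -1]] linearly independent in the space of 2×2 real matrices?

Take coordinates with respect to the standard basis {E₁₁, E₁₂, E₂₁, E₂₂}.
Two of the vectors are equal, giving an immediate dependence.

linearly dependent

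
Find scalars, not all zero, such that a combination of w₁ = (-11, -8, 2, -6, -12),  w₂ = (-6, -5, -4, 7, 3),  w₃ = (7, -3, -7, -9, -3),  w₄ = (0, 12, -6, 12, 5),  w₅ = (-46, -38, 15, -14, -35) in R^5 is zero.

3w₁ + w₂ - w₃ - w₄ - w₅ = 0

Write the vectors as columns of a matrix and find a nonzero vector in its null space.
A generator of the null space is (3, 1, -1, -1, -1).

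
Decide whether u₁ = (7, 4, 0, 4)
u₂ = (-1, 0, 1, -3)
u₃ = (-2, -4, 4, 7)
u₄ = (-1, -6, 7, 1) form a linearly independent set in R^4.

Row-reduce the matrix whose columns are u₁, u₂, u₃, u₄.
The reduction yields 4 nonzero rows, so the rank is 4.
Since rank = 4 (the number of vectors), the set is linearly independent.

linearly independent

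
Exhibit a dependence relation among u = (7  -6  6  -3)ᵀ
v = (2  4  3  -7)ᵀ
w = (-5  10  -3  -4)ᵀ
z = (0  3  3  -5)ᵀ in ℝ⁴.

u - v + w = 0

Set up α₁u + … + α₄z = 0 and solve the homogeneous system.
One solution (up to scaling) is (1, -1, 1, 0).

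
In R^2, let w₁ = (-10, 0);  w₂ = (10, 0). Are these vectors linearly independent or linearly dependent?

Form the 2×2 matrix with these as columns; its determinant is 0.
A zero determinant means the columns are linearly dependent.
Indeed w₁ + w₂ = 0.

linearly dependent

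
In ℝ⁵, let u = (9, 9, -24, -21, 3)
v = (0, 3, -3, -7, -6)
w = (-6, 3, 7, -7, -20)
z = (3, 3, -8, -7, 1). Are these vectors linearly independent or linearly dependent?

Place the vectors as rows of a 4×5 matrix and reduce to echelon form.
The reduction yields 2 nonzero rows, so the rank is 2.
Since rank 2 < 4, the set is linearly dependent.
Indeed 2u - 9v + 3w = 0.

linearly dependent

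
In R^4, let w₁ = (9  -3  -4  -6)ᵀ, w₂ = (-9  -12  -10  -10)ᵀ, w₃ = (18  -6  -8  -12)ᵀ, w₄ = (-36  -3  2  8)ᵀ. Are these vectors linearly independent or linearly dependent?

linearly dependent

Row-reduce the matrix whose columns are w₁, w₂, w₃, w₄.
The reduction yields 2 nonzero rows, so the rank is 2.
Since rank 2 < 4, the set is linearly dependent.
Indeed 2w₁ - w₃ = 0.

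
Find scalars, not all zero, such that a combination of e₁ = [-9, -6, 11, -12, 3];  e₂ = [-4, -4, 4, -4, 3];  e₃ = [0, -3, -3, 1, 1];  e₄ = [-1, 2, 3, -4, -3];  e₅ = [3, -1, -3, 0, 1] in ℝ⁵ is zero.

Write the vectors as columns of a matrix and find a nonzero vector in its null space.
A generator of the null space is (1, -2, 0, -1, 0).

e₁ - 2e₂ - e₄ = 0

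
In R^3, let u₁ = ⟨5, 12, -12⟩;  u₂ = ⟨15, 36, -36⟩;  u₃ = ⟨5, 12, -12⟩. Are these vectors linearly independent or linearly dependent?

Two of the vectors are equal, giving an immediate dependence.

linearly dependent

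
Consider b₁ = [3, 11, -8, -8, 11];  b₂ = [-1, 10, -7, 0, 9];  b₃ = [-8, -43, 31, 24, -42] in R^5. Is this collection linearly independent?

Row-reduce the matrix whose columns are b₁, b₂, b₃.
The reduction yields 2 nonzero rows, so the rank is 2.
Since rank 2 < 3, the set is linearly dependent.

linearly dependent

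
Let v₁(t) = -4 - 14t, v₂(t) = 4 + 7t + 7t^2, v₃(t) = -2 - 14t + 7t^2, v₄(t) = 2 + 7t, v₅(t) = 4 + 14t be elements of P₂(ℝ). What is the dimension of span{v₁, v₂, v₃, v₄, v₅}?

Use coordinates relative to {1, t, t^2}.
Form the matrix with v₁, v₂, v₃, v₄, v₅ as columns and reduce.
The echelon form has 2 nonzero rows, so the rank is 2.
(With 5 elements in a 3-dimensional space the rank is at most 3.)

2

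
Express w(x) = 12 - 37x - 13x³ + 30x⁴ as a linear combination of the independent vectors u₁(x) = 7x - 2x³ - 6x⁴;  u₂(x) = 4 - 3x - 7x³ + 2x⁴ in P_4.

Work in coordinates with respect to the standard basis {1, x, …, x⁴}.
Since u₁, u₂ are independent, the coefficients expressing w are uniquely determined by a linear system.
Row-reducing the augmented matrix gives the unique coefficients (c₁, c₂) = (-4, 3).

w = -4u₁ + 3u₂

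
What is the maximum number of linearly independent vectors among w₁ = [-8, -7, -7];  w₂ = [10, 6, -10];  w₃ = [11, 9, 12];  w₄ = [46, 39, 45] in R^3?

3

Apply Gaussian elimination to the matrix whose rows are w₁, w₂, w₃, w₄.
Reduction leaves 3 leading entries, giving rank 3.
(With 4 elements in a 3-dimensional space the rank is at most 3.)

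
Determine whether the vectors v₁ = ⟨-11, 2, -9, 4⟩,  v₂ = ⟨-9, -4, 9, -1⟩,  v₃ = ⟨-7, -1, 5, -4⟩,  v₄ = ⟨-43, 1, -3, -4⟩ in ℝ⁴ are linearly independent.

linearly dependent

Row-reduce the matrix whose columns are v₁, v₂, v₃, v₄.
The reduction yields 3 nonzero rows, so the rank is 3.
Since rank 3 < 4, the set is linearly dependent.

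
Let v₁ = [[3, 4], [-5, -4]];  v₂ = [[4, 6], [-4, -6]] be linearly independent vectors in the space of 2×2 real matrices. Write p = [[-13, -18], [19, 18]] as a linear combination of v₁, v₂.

Work in coordinates with respect to the standard basis {E₁₁, E₁₂, E₂₁, E₂₂}.
Write p = α₁v₁ + α₂v₂ and equate components.
Row-reducing the augmented matrix gives the unique coefficients (α₁, α₂) = (-3, -1).

p = -3v₁ - v₂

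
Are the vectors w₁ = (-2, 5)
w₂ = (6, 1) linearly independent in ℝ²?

The matrix [w₁|w₂] has determinant -32.
A nonzero determinant means the columns are linearly independent.

linearly independent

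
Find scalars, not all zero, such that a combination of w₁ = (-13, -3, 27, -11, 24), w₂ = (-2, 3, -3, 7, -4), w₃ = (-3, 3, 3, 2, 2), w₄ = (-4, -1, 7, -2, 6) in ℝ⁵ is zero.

Solve the homogeneous system with w₁, w₂, w₃, w₄ as columns by row-reducing the coefficient matrix.
One solution (up to scaling) is (1, 1, -1, -3).

w₁ + w₂ - w₃ - 3w₄ = 0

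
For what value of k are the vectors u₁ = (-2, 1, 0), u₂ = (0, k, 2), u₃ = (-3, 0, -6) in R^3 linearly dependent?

The vectors are dependent exactly when the determinant of the matrix with rows u₁, u₂, u₃ vanishes.
Cofactor expansion gives det = 12*k - 6.
This vanishes exactly when k = 1/2.

k = 1/2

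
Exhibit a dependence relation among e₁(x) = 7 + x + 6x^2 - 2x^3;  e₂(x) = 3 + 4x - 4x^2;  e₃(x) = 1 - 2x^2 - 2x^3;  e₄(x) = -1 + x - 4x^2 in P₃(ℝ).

Take coordinates with respect to {1, x, …, x^3}.
Solve the homogeneous system with e₁, e₂, e₃, e₄ as columns by row-reducing the coefficient matrix.
The free variable yields coefficients (1, -1, -1, 3) (any nonzero multiple also works).

e₁ - e₂ - e₃ + 3e₄ = 0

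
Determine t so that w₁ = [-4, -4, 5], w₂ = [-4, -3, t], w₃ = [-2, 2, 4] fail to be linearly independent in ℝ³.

t = 43/8

The vectors are dependent exactly when the determinant of the matrix with rows w₁, w₂, w₃ vanishes.
Cofactor expansion gives det = 16*t - 86.
Solving 16*t - 86 = 0 yields t = 43/8.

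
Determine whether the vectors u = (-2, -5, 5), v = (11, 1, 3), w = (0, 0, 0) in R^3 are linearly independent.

linearly dependent

One of the vectors is the zero vector, so the set is linearly dependent.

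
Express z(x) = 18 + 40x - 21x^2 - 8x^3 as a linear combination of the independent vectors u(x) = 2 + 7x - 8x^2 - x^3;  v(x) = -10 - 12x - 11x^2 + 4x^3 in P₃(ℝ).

Take coordinate vectors relative to {1, x, …, x^3}.
Write z = a₁u + a₂v and equate components.
The system has the unique solution (a₁, a₂) = (4, -1).

z = 4u - v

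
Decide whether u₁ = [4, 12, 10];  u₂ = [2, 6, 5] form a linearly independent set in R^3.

One vector is a scalar multiple of another, so the set is dependent.

linearly dependent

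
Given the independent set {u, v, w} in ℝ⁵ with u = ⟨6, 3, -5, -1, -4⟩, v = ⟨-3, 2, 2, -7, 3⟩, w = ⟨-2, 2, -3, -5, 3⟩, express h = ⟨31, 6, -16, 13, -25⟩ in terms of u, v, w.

h = 4u - v - 2w

Solve the system with u, v, w as columns and h as the right-hand side.
Back-substitution yields (α₁, α₂, α₃) = (4, -1, -2).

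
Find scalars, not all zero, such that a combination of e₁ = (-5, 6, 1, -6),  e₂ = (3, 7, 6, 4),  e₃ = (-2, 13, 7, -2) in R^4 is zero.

Set up α₁e₁ + … + α₃e₃ = 0 and solve the homogeneous system.
One solution (up to scaling) is (1, 1, -1).

e₁ + e₂ - e₃ = 0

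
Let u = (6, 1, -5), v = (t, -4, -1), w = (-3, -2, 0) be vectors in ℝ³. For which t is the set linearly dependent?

The vectors are dependent exactly when the determinant of the matrix with rows u, v, w vanishes.
Cofactor expansion gives det = 10*t + 51.
This vanishes exactly when t = -51/10.

t = -51/10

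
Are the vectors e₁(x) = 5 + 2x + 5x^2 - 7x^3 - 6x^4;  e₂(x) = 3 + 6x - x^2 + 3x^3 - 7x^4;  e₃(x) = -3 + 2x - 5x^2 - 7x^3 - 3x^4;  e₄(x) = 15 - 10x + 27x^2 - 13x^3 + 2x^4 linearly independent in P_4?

Take coordinates with respect to the standard basis {1, x, …, x^4}.
Row-reduce the matrix whose columns are e₁, e₂, e₃, e₄.
The reduction yields 3 nonzero rows, so the rank is 3.
Since rank 3 < 4, the set is linearly dependent.
Indeed 3e₁ - 2e₂ - 2e₃ - e₄ = 0.

linearly dependent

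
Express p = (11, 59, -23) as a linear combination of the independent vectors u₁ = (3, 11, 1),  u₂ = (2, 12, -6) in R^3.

Set up the augmented matrix [u₁ | u₂ | p] and row-reduce.
The system has the unique solution (α₁, α₂) = (1, 4).

p = u₁ + 4u₂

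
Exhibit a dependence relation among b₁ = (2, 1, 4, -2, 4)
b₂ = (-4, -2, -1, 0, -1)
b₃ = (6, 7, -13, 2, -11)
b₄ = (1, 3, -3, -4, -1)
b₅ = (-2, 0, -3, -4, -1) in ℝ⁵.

3b₁ + 2b₂ + b₃ - 2b₄ + b₅ = 0

Write the vectors as columns of a matrix and find a nonzero vector in its null space.
One solution (up to scaling) is (3, 2, 1, -2, 1).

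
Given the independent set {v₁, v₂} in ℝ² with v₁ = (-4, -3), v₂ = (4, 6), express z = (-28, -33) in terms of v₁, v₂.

z = 3v₁ - 4v₂

Solve the system with v₁, v₂ as columns and z as the right-hand side.
Back-substitution yields (c₁, c₂) = (3, -4).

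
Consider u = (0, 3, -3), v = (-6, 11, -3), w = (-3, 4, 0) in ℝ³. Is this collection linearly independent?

Form the 3×3 matrix with these as columns; its determinant is 0.
A zero determinant means the columns are linearly dependent.

linearly dependent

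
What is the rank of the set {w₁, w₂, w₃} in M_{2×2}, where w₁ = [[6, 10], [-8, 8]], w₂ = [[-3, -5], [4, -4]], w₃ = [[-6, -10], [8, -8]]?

Use coordinates relative to {E₁₁, E₁₂, E₂₁, E₂₂}.
Apply Gaussian elimination to the matrix whose rows are w₁, w₂, w₃.
There is 1 pivot column, so rank = 1.

rank 1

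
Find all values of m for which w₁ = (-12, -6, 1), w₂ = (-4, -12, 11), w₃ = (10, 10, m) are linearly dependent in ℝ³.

m = -37/6

The set is linearly dependent precisely when det[w₁; w₂; w₃] = 0.
Expanding, det = 120*m + 740.
Setting this to zero gives m = -37/6.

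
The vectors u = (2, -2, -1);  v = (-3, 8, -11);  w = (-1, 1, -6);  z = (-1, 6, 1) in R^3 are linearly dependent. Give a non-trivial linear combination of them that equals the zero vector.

Write the vectors as columns of a matrix and find a nonzero vector in its null space.
The free variable yields coefficients (0, 1, -2, -1) (any nonzero multiple also works).

v - 2w - z = 0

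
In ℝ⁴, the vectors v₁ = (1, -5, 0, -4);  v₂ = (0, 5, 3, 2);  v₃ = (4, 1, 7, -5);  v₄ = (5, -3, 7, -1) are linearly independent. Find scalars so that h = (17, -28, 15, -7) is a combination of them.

Set up the augmented matrix [v₁ | v₂ | v₃ | v₄ | h] and row-reduce.
The system has the unique solution (a₁, …, a₄) = (1, -2, -1, 4).

h = v₁ - 2v₂ - v₃ + 4v₄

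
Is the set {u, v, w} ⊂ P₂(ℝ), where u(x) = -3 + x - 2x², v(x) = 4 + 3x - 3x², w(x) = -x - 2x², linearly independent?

Take coordinates with respect to the standard basis {1, x, x²}.
The matrix [u|v|w] has determinant 43.
A nonzero determinant means the columns are linearly independent.

linearly independent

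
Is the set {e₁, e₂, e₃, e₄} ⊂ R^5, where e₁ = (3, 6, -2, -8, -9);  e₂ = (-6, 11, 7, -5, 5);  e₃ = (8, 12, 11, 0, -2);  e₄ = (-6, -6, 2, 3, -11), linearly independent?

Row-reduce the matrix whose columns are e₁, e₂, e₃, e₄.
The reduction yields 4 nonzero rows, so the rank is 4.
Since rank = 4 (the number of vectors), the set is linearly independent.

linearly independent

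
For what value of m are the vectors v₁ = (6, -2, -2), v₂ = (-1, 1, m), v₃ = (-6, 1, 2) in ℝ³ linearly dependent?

m = 1/3

The vectors are dependent exactly when the determinant of the matrix with rows v₁, v₂, v₃ vanishes.
Expanding, det = 6*m - 2.
Setting this to zero gives m = 1/3.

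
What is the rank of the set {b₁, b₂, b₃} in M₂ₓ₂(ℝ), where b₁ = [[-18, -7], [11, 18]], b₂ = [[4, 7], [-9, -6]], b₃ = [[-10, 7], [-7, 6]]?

2

Use coordinates relative to {E₁₁, E₁₂, E₂₁, E₂₂}.
Put the 4×3 matrix [b₁|b₂|b₃] into echelon form.
Reduction leaves 2 leading entries, giving rank 2.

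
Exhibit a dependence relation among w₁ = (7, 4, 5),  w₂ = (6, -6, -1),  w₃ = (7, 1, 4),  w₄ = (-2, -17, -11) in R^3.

Write the vectors as columns of a matrix and find a nonzero vector in its null space.
A generator of the null space is (1, -2, 1, 1).

w₁ - 2w₂ + w₃ + w₄ = 0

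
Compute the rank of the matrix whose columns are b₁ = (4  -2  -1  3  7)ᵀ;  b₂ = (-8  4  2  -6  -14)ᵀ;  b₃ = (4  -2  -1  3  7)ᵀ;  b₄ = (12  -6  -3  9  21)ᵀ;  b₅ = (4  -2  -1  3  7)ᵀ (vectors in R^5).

rank 1

Apply Gaussian elimination to the matrix whose rows are b₁, b₂, b₃, b₄, b₅.
The echelon form has 1 nonzero row, so the rank is 1.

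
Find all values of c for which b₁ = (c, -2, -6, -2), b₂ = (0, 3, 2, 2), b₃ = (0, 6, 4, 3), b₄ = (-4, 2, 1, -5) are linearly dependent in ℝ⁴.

c = -56

The vectors are dependent exactly when the determinant of the matrix with rows b₁, b₂, b₃, b₄ vanishes.
Expanding, det = -c - 56.
This vanishes exactly when c = -56.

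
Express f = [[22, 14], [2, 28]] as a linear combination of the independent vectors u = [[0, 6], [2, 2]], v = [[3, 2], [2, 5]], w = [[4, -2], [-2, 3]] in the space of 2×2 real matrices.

Work in coordinates with respect to the standard basis {E₁₁, E₁₂, E₂₁, E₂₂}.
Set up the augmented matrix [u | v | w | f] and row-reduce.
Row-reducing the augmented matrix gives the unique coefficients (a₁, a₂, a₃) = (3, 2, 4).

f = 3u + 2v + 4w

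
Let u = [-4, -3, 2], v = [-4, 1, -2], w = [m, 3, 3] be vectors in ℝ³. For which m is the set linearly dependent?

m = 24

The vectors are dependent exactly when the determinant of the matrix with rows u, v, w vanishes.
Expanding, det = 4*m - 96.
Solving 4*m - 96 = 0 yields m = 24.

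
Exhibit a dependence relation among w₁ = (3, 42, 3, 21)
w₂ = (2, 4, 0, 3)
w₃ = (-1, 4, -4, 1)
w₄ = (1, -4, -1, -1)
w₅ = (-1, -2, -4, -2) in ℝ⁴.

w₁ - 3w₂ - 3w₃ + 3w₄ + 3w₅ = 0

Write the vectors as columns of a matrix and find a nonzero vector in its null space.
One solution (up to scaling) is (1, -3, -3, 3, 3).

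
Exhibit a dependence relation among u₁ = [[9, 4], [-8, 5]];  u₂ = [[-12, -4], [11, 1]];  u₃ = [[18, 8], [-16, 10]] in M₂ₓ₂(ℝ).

Take coordinates with respect to {E₁₁, E₁₂, E₂₁, E₂₂}.
Solve the homogeneous system with u₁, u₂, u₃ as columns by row-reducing the coefficient matrix.
One solution (up to scaling) is (2, 0, -1).

2u₁ - u₃ = 0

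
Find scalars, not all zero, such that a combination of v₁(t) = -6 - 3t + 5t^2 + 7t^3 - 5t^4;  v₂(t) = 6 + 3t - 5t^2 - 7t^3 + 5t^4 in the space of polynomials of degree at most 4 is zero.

v₁ + v₂ = 0

Pass to coordinate vectors relative to the basis {1, t, …, t^4}.
Write the vectors as columns of a matrix and find a nonzero vector in its null space.
The free variable yields coefficients (1, 1) (any nonzero multiple also works).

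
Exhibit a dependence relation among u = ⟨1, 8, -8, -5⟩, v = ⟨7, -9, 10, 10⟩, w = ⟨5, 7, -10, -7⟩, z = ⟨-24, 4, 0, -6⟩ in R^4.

2v + 2w + z = 0

Write the vectors as columns of a matrix and find a nonzero vector in its null space.
One solution (up to scaling) is (0, 2, 2, 1).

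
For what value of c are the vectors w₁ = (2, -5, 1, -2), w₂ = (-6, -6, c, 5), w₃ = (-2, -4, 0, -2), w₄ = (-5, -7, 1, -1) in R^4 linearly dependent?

c = 7/2

The vectors are dependent exactly when the determinant of the matrix with rows w₁, w₂, w₃, w₄ vanishes.
The determinant works out to 48*c - 168.
Solving 48*c - 168 = 0 yields c = 7/2.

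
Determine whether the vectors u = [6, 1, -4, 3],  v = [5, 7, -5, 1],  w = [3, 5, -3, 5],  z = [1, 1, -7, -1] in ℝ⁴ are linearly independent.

linearly independent

Place the vectors as rows of a 4×4 matrix and reduce to echelon form.
The reduction yields 4 nonzero rows, so the rank is 4.
Since rank = 4 (the number of vectors), the set is linearly independent.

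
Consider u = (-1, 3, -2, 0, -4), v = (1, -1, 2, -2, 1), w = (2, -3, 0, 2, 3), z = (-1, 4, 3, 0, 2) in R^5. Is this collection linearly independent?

Row-reduce the matrix whose columns are u, v, w, z.
The reduction yields 4 nonzero rows, so the rank is 4.
Since rank = 4 (the number of vectors), the set is linearly independent.

linearly independent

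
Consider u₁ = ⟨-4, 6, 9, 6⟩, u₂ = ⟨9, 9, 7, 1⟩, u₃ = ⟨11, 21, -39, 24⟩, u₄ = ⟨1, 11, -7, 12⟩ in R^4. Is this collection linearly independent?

Row-reduce the matrix whose columns are u₁, u₂, u₃, u₄.
The reduction yields 3 nonzero rows, so the rank is 3.
Since rank 3 < 4, the set is linearly dependent.
Indeed 2u₁ + u₃ - 3u₄ = 0.

linearly dependent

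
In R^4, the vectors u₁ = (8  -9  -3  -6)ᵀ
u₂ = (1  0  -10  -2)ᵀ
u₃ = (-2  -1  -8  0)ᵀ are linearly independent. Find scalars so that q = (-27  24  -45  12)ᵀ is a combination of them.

Since u₁, u₂, u₃ are independent, the coefficients expressing q are uniquely determined by a linear system.
Row-reducing the augmented matrix gives the unique coefficients (a₁, a₂, a₃) = (-3, 3, 3).

q = -3u₁ + 3u₂ + 3u₃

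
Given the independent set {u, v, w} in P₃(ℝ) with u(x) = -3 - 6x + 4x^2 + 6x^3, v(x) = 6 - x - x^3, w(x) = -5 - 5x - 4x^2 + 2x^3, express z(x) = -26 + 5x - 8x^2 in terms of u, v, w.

z = -u - 4v + w

Work in coordinates with respect to the standard basis {1, x, …, x^3}.
Since u, v, w are independent, the coefficients expressing z are uniquely determined by a linear system.
The system has the unique solution (a₁, a₂, a₃) = (-1, -4, 1).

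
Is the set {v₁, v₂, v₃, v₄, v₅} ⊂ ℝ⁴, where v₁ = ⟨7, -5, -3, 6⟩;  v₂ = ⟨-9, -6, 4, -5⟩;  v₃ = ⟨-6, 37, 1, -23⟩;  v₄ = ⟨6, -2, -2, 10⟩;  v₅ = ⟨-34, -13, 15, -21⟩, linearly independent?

There are 5 vectors in a 4-dimensional space, so they cannot be linearly independent.

linearly dependent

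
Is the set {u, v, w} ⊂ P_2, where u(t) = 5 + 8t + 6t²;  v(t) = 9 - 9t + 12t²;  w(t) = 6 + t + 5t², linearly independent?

Take coordinates with respect to the standard basis {1, t, t²}.
Row-reduce the matrix whose columns are u, v, w.
The reduction yields 3 nonzero rows, so the rank is 3.
Since rank = 3 (the number of vectors), the set is linearly independent.

linearly independent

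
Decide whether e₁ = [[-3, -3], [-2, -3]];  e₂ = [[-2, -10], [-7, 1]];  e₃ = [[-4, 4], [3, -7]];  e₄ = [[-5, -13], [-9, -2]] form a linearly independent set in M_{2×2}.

Take coordinates with respect to the standard basis {E₁₁, E₁₂, E₂₁, E₂₂}.
Form the 4×4 matrix with these as columns; its determinant is 0.
A zero determinant means the columns are linearly dependent.
Indeed 2e₁ - e₂ - e₃ = 0.

linearly dependent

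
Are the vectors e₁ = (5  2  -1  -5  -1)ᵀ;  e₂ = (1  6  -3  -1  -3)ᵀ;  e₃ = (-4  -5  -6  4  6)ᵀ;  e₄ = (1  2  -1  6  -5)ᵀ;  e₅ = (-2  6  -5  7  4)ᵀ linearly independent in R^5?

The matrix [e₁|e₂|e₃|e₄|e₅] has determinant -15050.
A nonzero determinant means the columns are linearly independent.

linearly independent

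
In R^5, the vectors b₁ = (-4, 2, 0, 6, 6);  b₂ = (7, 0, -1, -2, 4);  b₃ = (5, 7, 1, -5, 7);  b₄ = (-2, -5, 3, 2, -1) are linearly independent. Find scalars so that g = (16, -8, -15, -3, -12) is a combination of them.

g = -b₁ + 3b₂ - 3b₃ - 3b₄

Set up the augmented matrix [b₁ | b₂ | b₃ | b₄ | g] and row-reduce.
The system has the unique solution (a₁, …, a₄) = (-1, 3, -3, -3).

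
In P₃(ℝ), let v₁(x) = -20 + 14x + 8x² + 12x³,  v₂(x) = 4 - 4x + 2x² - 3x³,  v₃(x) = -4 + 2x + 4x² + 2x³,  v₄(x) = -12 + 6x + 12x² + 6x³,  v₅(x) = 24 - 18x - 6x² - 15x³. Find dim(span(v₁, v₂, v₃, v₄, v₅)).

Use coordinates relative to {1, x, …, x³}.
Apply Gaussian elimination to the matrix whose rows are v₁, v₂, v₃, v₄, v₅.
There are 2 pivot columns, so rank = 2.
(With 5 elements in a 4-dimensional space the rank is at most 4.)

dim = 2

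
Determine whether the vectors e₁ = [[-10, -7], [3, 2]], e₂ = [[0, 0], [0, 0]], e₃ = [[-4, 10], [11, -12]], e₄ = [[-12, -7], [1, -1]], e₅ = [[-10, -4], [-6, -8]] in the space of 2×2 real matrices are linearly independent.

Write each element as a coordinate vector in ℝ⁴ using {E₁₁, E₁₂, E₂₁, E₂₂}.
There are 5 vectors in a 4-dimensional space, so they cannot be linearly independent.

linearly dependent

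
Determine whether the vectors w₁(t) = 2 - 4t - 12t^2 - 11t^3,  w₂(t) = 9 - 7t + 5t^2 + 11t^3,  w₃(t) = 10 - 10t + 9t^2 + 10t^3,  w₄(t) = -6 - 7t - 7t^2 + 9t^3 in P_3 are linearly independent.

Take coordinates with respect to the standard basis {1, t, …, t^3}.
Place the vectors as rows of a 4×4 matrix and reduce to echelon form.
The reduction yields 4 nonzero rows, so the rank is 4.
Since rank = 4 (the number of vectors), the set is linearly independent.

linearly independent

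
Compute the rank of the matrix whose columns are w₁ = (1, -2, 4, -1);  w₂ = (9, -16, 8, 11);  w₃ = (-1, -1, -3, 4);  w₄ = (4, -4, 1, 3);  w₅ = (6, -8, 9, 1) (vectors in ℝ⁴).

3

Row-reduce the 5×4 matrix with these as rows.
Reduction leaves 3 leading entries, giving rank 3.
(With 5 elements in a 4-dimensional space the rank is at most 4.)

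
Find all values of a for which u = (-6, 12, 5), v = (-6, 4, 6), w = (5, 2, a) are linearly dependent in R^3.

Place the vectors as rows of a 3×3 matrix; dependence ⇔ determinant zero.
Expanding, det = 48*a + 272.
Solving 48*a + 272 = 0 yields a = -17/3.

a = -17/3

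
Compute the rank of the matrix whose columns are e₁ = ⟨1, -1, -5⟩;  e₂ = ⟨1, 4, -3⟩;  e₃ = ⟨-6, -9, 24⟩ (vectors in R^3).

Form the matrix with e₁, e₂, e₃ as columns and reduce.
Reduction leaves 2 leading entries, giving rank 2.

rank 2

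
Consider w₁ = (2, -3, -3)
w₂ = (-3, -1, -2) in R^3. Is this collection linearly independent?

Place the vectors as rows of a 2×3 matrix and reduce to echelon form.
The reduction yields 2 nonzero rows, so the rank is 2.
Since rank = 2 (the number of vectors), the set is linearly independent.

linearly independent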